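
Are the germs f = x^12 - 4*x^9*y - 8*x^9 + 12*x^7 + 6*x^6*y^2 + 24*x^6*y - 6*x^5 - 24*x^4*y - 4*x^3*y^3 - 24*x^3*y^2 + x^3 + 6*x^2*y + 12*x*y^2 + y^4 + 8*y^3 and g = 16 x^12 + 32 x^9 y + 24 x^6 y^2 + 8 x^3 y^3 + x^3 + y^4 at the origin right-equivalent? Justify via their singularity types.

The Hessian of f at 0 has rank 0. Corank 2; j^3 = (x + 2*y)^3 is a perfect cube, so E-series; the 4-jet and mu = 6 give E_6. The Hessian of g at 0 has rank 0. Corank 2; j^3 = x^3 is a perfect cube, so E-series; the 4-jet and mu = 6 give E_6. Both have type E_6, hence right-equivalent.

Yes.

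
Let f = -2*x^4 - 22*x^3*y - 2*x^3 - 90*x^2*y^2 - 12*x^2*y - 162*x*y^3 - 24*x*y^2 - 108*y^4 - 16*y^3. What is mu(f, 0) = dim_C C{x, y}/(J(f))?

7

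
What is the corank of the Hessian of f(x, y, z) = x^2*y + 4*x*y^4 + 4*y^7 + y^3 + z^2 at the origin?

2

The Hessian at 0 is [[0, 0, 0], [0, 0, 0], [0, 0, 2]] of rank 1; hence corank 2.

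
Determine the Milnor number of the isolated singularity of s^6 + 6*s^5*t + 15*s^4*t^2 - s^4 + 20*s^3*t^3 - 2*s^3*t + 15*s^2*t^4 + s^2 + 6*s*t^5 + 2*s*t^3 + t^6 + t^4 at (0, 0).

The Hessian of f at 0 has rank 1. Corank 1: A-series; mu = 3 gives A_3.

3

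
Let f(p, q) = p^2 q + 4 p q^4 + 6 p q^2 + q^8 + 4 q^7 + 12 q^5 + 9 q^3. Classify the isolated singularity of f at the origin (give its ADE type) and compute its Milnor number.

The Hessian of f at 0 has rank 0. Corank 2; j^3 = q*(p + 3*q)^2 has shape L^2 M (L != M), so D-series; mu = 9 gives D_9.

Type D_{9}, Milnor number mu = 9.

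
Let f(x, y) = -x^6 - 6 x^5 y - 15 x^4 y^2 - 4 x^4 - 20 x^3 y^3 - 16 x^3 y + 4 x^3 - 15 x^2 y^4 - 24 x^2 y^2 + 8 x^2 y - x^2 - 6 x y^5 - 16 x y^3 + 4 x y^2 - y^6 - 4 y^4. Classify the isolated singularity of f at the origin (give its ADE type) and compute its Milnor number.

Type A5, Milnor number mu = 5.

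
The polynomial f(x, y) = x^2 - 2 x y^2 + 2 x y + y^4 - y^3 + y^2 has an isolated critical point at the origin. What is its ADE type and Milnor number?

Type A_2, Milnor number mu = 2.

The Hessian of f at 0 has rank 1. Corank 1: A-series; mu = 2 gives A_2.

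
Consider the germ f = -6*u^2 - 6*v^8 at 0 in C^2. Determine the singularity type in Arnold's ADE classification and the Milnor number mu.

The Hessian of f at 0 is [[-12, 0], [0, 0]] with rank 1, so corank 1. A Groebner basis of the Jacobian ideal J(f) in C{u,v} is {v^7, u}; counting standard monomials gives mu = 7. Corank 1: A-series; mu = 7 gives A_7.

Type A_{7}, Milnor number mu = 7.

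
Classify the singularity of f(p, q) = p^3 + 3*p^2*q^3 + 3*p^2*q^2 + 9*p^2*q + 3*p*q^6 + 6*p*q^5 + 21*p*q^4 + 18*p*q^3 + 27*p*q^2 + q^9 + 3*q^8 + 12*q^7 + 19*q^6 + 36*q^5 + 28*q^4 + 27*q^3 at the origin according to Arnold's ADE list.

E_6

The Hessian of f at 0 is [[0, 0], [0, 0]] with rank 0, so corank 2. A Groebner basis of the Jacobian ideal J(f) in C{p,q} is {p^3 + 27*p^2/2 + 81*p*q + 243*q^2/2, p^2*q - 3*p^2 - 18*p*q - 27*q^2, p^2/2 + p*q^2 + 3*p*q + 9*q^2/2, q^3}; counting standard monomials gives mu = 6. Corank 2; j^3 = (p + 3*q)^3 is a perfect cube, so E-series; the 4-jet and mu = 6 give E_6.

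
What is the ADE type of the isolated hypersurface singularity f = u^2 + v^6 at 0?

A_{5}

The Hessian of f at 0 has rank 1. Corank 1: A-series; mu = 5 gives A_5.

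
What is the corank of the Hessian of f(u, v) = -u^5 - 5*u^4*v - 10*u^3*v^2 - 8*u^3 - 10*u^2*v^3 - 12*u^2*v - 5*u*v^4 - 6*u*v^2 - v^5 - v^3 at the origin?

2

The Hessian at 0 is [[0, 0], [0, 0]] of rank 0; hence corank 2.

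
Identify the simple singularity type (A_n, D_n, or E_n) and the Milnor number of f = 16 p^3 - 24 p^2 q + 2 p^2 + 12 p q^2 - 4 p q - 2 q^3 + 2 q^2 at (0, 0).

Type A_2, Milnor number mu = 2.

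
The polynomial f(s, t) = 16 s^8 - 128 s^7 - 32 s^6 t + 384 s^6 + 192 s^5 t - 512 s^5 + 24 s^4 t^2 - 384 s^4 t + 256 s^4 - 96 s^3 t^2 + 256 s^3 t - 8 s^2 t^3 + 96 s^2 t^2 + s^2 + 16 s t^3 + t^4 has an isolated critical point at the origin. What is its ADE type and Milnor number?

Type A3, Milnor number mu = 3.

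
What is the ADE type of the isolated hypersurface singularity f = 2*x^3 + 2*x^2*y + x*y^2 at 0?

D4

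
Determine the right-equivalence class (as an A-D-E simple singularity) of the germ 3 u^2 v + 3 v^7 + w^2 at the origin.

The Hessian of f at 0 is [[0, 0, 0], [0, 0, 0], [0, 0, 2]] with rank 1, so corank 2. A Groebner basis of the Jacobian ideal J(f) in C{u,v,w} is {u^2/7 + v^6, u^3, u*v, w}; counting standard monomials gives mu = 8. Corank 2; j^3 = 3*u^2*v has shape L^2 M (L != M), so D-series; mu = 8 gives D_8.

D_{8}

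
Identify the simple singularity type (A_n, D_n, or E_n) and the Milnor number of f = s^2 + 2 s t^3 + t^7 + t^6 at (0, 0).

The Hessian of f at 0 is [[2, 0], [0, 0]] with rank 1, so corank 1. A Groebner basis of the Jacobian ideal J(f) in C{s,t} is {s + t^3, s^2}; counting standard monomials gives mu = 6. Corank 1: A-series; mu = 6 gives A_6.

Type A6, Milnor number mu = 6.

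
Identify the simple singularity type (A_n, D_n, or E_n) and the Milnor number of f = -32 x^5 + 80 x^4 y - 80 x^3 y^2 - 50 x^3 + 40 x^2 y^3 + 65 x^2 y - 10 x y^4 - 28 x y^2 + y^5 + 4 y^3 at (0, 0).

Type D_6, Milnor number mu = 6.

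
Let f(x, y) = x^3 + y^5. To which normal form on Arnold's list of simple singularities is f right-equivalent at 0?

E8

The Hessian of f at 0 has rank 0. Corank 2; j^3 = x^3 is a perfect cube, so E-series; the 5-jet and mu = 8 give E_8.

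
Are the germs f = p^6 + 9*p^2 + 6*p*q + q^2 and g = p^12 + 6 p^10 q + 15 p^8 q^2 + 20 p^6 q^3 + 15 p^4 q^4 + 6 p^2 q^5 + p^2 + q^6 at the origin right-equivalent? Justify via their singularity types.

Yes.

The Hessian of f at 0 has rank 1. Corank 1: A-series; mu = 5 gives A_5. The Hessian of g at 0 has rank 1. Corank 1: A-series; mu = 5 gives A_5. Both have type A_5, hence right-equivalent.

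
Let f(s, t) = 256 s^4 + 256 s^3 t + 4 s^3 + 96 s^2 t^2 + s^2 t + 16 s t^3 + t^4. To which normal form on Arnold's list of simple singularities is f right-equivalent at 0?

D5

The Hessian of f at 0 has rank 0. Corank 2; j^3 = s^2*(4*s + t) has shape L^2 M (L != M), so D-series; mu = 5 gives D_5.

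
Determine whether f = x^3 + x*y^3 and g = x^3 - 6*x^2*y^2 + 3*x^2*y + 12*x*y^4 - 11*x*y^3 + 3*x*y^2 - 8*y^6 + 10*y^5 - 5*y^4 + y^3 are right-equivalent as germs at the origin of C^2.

Yes.

The Hessian of f at 0 has rank 0. Corank 2; j^3 = x^3 is a perfect cube, so E-series; the 4-jet and mu = 7 give E_7. The Hessian of g at 0 has rank 0. Corank 2; j^3 = (x + y)^3 is a perfect cube, so E-series; the 4-jet and mu = 7 give E_7. Both have type E_7, hence right-equivalent.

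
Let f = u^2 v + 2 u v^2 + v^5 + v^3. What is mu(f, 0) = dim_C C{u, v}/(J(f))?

The Hessian of f at 0 is [[0, 0], [0, 0]] with rank 0, so corank 2. A Groebner basis of the Jacobian ideal J(f) in C{u,v} is {u^2/5 + v^4 - v^2/5, u^3 + v^3, u*v + v^2}; counting standard monomials gives mu = 6. Corank 2; j^3 = v*(u + v)^2 has shape L^2 M (L != M), so D-series; mu = 6 gives D_6.

6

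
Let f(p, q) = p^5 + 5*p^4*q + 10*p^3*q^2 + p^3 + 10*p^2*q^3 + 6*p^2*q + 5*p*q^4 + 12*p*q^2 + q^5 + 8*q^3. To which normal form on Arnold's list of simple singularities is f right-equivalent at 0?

E_8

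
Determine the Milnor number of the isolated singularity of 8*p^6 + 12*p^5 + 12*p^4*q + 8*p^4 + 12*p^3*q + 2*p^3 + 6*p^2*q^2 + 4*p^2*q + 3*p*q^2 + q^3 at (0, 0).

The Hessian of f at 0 is [[0, 0], [0, 0]] with rank 0, so corank 2. A Groebner basis of the Jacobian ideal J(f) in C{p,q} is {q^3, p^2 - 3*q^2/2, p*q + 3*q^2/2}; counting standard monomials gives mu = 4. Corank 2; j^3 = (p + q)*(2*p^2 + 2*p*q + q^2) splits into three distinct lines over C (the quadratic factor has nonzero discriminant), so D_4.

4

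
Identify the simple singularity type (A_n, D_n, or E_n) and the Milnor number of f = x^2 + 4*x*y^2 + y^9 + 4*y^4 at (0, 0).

The Hessian of f at 0 has rank 1. Corank 1: A-series; mu = 8 gives A_8.

Type A8, Milnor number mu = 8.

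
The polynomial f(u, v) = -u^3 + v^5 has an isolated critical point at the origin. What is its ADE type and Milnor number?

Type E8, Milnor number mu = 8.

The Hessian of f at 0 has rank 0. Corank 2; j^3 = -u^3 is a perfect cube, so E-series; the 5-jet and mu = 8 give E_8.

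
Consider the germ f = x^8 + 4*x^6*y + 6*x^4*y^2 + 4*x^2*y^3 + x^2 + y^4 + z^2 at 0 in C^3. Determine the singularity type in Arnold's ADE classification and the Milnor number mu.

The Hessian of f at 0 has rank 2. Corank 1: A-series; mu = 3 gives A_3.

Type A_{3}, Milnor number mu = 3.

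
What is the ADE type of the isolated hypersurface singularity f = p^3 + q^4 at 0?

E_{6}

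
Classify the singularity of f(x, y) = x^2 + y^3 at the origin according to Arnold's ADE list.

A_{2}

The Hessian of f at 0 has rank 1. Corank 1: A-series; mu = 2 gives A_2.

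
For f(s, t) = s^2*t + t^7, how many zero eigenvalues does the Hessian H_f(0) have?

The Hessian at 0 is [[0, 0], [0, 0]] of rank 0; hence corank 2.

2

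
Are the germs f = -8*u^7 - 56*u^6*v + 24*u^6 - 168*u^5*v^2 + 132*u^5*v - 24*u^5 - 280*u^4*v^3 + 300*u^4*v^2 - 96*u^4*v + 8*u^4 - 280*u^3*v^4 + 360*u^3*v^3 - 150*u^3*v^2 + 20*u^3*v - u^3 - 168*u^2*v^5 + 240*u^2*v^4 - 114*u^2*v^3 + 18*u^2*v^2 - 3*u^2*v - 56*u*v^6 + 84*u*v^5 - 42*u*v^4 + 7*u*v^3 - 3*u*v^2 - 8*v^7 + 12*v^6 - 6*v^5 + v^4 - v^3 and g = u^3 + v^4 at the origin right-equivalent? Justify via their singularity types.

The Hessian of f at 0 has rank 0. Corank 2; j^3 = -(u + v)^3 is a perfect cube, so E-series; the 4-jet and mu = 7 give E_7. The Hessian of g at 0 has rank 0. Corank 2; j^3 = u^3 is a perfect cube, so E-series; the 4-jet and mu = 6 give E_6. f is E_7 but g is E_6, hence not right-equivalent.

No.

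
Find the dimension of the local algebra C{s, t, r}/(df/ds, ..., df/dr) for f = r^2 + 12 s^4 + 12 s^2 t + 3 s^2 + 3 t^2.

The Hessian of f at 0 has rank 3. Corank 0: nondegenerate Morse point, so A_1.

1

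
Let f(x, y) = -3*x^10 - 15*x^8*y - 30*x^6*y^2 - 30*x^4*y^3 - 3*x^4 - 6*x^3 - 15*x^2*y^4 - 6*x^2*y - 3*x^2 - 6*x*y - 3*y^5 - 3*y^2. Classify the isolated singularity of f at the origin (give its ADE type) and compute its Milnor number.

Type A4, Milnor number mu = 4.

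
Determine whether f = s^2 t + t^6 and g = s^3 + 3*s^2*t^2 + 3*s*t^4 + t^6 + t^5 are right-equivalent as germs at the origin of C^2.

No.

The Hessian of f at 0 is [[0, 0], [0, 0]] with rank 0, so corank 2. A Groebner basis of the Jacobian ideal J(f) in C{s,t} is {s^2/6 + t^5, s^3, s*t}; counting standard monomials gives mu = 7. Corank 2; j^3 = s^2*t has shape L^2 M (L != M), so D-series; mu = 7 gives D_7. The Hessian of g at 0 is [[0, 0], [0, 0]] with rank 0, so corank 2. A Groebner basis of the Jacobian ideal J(g) in C{s,t} is {t^4, s^3, s^2/2 + s*t^2}; counting standard monomials gives mu = 8. Corank 2; j^3 = s^3 is a perfect cube, so E-series; the 5-jet and mu = 8 give E_8. f is D_7 but g is E_8, hence not right-equivalent.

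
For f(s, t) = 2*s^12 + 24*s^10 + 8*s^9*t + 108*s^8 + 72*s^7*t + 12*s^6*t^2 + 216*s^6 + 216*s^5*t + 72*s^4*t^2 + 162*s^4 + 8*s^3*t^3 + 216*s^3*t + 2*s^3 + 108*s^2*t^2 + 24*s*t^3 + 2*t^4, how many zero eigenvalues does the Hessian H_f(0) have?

2

Hessian at 0 has rank 0.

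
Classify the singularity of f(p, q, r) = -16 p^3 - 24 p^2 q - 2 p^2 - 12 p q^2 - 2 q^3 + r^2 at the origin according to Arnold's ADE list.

A_{2}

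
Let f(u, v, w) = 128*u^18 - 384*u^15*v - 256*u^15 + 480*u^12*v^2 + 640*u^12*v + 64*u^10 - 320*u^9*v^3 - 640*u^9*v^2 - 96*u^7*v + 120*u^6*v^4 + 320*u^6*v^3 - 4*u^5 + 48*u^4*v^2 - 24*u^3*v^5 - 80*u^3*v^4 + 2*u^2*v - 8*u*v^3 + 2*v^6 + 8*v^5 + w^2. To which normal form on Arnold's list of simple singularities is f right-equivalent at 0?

The Hessian of f at 0 has rank 1. Corank 2; j^3 = 2*u^2*v has shape L^2 M (L != M), so D-series; mu = 7 gives D_7.

D_{7}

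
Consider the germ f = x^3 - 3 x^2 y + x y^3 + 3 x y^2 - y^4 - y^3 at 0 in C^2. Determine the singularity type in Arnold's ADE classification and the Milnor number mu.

Type E7, Milnor number mu = 7.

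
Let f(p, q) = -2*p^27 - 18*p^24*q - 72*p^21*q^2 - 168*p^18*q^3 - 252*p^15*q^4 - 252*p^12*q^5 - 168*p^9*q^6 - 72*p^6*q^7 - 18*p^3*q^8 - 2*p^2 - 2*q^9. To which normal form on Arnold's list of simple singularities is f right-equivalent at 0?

A8

The Hessian of f at 0 has rank 1. Corank 1: A-series; mu = 8 gives A_8.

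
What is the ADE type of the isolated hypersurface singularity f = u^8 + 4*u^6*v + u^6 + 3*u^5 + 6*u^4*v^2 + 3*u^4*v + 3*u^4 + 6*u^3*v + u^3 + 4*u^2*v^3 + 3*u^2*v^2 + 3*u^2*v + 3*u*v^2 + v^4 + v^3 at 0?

E6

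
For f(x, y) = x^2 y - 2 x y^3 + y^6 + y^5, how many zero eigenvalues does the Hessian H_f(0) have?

2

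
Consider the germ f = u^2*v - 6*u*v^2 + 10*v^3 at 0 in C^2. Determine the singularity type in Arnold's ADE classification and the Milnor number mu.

Type D4, Milnor number mu = 4.

The Hessian of f at 0 has rank 0. Corank 2; j^3 = v*(u^2 - 6*u*v + 10*v^2) splits into three distinct lines over C (the quadratic factor has nonzero discriminant), so D_4.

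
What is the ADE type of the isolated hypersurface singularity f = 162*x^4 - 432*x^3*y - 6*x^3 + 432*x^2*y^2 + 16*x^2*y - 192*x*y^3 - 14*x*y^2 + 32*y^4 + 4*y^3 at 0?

D_{5}

The Hessian of f at 0 is [[0, 0], [0, 0]] with rank 0, so corank 2. A Groebner basis of the Jacobian ideal J(f) in C{x,y} is {x*y^2 + x*y/12 - y^2/12, x*y/12 + y^3 - y^2/12, x^2 - 5*x*y/3 + 2*y^2/3}; counting standard monomials gives mu = 5. Corank 2; j^3 = -2*(x - y)^2*(3*x - 2*y) has shape L^2 M (L != M), so D-series; mu = 5 gives D_5.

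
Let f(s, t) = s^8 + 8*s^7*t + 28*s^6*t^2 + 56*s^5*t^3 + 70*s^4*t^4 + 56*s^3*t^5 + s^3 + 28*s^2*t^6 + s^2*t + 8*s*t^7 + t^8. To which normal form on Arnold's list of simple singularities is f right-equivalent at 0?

The Hessian of f at 0 is [[0, 0], [0, 0]] with rank 0, so corank 2. A Groebner basis of the Jacobian ideal J(f) in C{s,t} is {-s*t/8 + t^7, s*t^2, s^2 + s*t}; counting standard monomials gives mu = 9. Corank 2; j^3 = s^2*(s + t) has shape L^2 M (L != M), so D-series; mu = 9 gives D_9.

D9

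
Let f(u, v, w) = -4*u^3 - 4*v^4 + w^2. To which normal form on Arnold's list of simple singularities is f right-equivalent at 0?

E6

The Hessian of f at 0 is [[0, 0, 0], [0, 0, 0], [0, 0, 2]] with rank 1, so corank 2. A Groebner basis of the Jacobian ideal J(f) in C{u,v,w} is {v^3, u^2, w}; counting standard monomials gives mu = 6. Corank 2; j^3 = -4*u^3 is a perfect cube, so E-series; the 4-jet and mu = 6 give E_6.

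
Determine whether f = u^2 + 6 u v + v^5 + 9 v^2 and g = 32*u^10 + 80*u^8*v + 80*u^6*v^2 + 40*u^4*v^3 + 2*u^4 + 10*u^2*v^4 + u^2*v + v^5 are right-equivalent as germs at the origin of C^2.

The Hessian of f at 0 has rank 1. Corank 1: A-series; mu = 4 gives A_4. The Hessian of g at 0 has rank 0. Corank 2; j^3 = u^2*v has shape L^2 M (L != M), so D-series; mu = 6 gives D_6. f is A_4 but g is D_6, hence not right-equivalent.

No.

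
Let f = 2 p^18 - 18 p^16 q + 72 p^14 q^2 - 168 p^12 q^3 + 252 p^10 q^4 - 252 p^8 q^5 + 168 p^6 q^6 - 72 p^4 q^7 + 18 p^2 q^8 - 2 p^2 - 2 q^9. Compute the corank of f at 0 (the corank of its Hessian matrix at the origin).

1

Hessian at 0 has rank 1.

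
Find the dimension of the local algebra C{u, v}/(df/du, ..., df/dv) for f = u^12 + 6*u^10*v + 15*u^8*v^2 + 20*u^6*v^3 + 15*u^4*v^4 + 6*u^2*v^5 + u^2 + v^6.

5

The Hessian of f at 0 has rank 1. Corank 1: A-series; mu = 5 gives A_5.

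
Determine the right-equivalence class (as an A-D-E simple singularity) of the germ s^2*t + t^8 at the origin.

D_9

The Hessian of f at 0 has rank 0. Corank 2; j^3 = s^2*t has shape L^2 M (L != M), so D-series; mu = 9 gives D_9.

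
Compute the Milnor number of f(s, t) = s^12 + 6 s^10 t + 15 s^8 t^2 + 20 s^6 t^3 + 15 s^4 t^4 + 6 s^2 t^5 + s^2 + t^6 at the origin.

5

The Hessian of f at 0 is [[2, 0], [0, 0]] with rank 1, so corank 1. A Groebner basis of the Jacobian ideal J(f) in C{s,t} is {t^5, s}; counting standard monomials gives mu = 5. Corank 1: A-series; mu = 5 gives A_5.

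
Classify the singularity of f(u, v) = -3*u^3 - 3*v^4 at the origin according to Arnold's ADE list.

E_6

The Hessian of f at 0 has rank 0. Corank 2; j^3 = -3*u^3 is a perfect cube, so E-series; the 4-jet and mu = 6 give E_6.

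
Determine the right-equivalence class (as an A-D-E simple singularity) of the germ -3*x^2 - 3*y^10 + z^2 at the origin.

A9

The Hessian of f at 0 is [[-6, 0, 0], [0, 0, 0], [0, 0, 2]] with rank 2, so corank 1. A Groebner basis of the Jacobian ideal J(f) in C{x,y,z} is {y^9, x, z}; counting standard monomials gives mu = 9. Corank 1: A-series; mu = 9 gives A_9.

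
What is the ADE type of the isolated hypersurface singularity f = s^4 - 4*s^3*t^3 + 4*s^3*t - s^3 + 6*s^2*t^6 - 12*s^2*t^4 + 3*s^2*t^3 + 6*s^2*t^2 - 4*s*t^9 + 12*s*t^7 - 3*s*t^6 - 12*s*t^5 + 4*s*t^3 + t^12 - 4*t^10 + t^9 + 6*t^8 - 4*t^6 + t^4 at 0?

The Hessian of f at 0 has rank 0. Corank 2; j^3 = -s^3 is a perfect cube, so E-series; the 4-jet and mu = 6 give E_6.

E_{6}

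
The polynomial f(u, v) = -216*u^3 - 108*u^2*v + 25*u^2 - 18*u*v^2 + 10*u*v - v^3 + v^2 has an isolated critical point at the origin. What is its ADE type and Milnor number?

Type A_{2}, Milnor number mu = 2.

The Hessian of f at 0 has rank 1. Corank 1: A-series; mu = 2 gives A_2.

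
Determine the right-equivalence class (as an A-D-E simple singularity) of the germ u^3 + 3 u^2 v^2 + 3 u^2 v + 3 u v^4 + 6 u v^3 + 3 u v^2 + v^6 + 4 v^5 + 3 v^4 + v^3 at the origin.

E8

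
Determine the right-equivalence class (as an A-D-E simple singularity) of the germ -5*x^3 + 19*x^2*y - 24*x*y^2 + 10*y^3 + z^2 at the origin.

D4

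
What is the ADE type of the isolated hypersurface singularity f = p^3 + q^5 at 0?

E8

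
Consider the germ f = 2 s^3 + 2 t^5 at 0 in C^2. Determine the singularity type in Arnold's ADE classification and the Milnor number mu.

Type E_8, Milnor number mu = 8.

The Hessian of f at 0 has rank 0. Corank 2; j^3 = 2*s^3 is a perfect cube, so E-series; the 5-jet and mu = 8 give E_8.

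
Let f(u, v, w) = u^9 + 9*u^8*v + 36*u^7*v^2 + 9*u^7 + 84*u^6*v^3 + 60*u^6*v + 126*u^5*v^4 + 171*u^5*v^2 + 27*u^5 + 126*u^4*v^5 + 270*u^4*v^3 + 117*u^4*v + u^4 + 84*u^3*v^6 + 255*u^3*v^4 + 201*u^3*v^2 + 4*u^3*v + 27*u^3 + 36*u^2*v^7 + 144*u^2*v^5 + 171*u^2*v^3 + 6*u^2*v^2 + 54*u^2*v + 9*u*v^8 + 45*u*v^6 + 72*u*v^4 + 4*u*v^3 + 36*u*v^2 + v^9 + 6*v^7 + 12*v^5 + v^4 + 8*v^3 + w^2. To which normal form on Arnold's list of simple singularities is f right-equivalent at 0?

E_{6}

The Hessian of f at 0 has rank 1. Corank 2; j^3 = (3*u + 2*v)^3 is a perfect cube, so E-series; the 4-jet and mu = 6 give E_6.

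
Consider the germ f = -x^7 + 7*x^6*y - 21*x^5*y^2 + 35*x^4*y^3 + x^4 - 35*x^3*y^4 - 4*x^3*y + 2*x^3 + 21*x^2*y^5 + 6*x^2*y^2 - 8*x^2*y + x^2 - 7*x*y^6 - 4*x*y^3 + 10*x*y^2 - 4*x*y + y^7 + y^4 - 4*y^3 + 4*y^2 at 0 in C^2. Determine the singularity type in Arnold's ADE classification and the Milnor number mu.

Type A_6, Milnor number mu = 6.

The Hessian of f at 0 is [[2, -4], [-4, 8]] with rank 1, so corank 1. A Groebner basis of the Jacobian ideal J(f) in C{x,y} is {-14*x*y/3 - 5*x/3 + y^4 - 4*y^3/3 + 23*y^2/3 + 10*y/3, x*y^2 + 4*x*y/3 + x/3 - 4*y^3/3 - 7*y^2/3 - 2*y/3, x^2 - 2*x*y + x + y^2 - 2*y}; counting standard monomials gives mu = 6. Corank 1: A-series; mu = 6 gives A_6.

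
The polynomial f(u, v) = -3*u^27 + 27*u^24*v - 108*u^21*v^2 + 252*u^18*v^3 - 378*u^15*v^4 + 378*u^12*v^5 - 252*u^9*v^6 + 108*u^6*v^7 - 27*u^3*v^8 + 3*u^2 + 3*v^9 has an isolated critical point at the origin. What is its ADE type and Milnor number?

Type A_{8}, Milnor number mu = 8.

The Hessian of f at 0 has rank 1. Corank 1: A-series; mu = 8 gives A_8.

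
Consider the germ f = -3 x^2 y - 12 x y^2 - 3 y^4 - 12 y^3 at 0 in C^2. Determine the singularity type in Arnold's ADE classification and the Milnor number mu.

The Hessian of f at 0 is [[0, 0], [0, 0]] with rank 0, so corank 2. A Groebner basis of the Jacobian ideal J(f) in C{x,y} is {x^3 - 2*x^2 + 8*y^2, x^2/4 + y^3 - y^2, x*y + 2*y^2}; counting standard monomials gives mu = 5. Corank 2; j^3 = -3*y*(x + 2*y)^2 has shape L^2 M (L != M), so D-series; mu = 5 gives D_5.

Type D_5, Milnor number mu = 5.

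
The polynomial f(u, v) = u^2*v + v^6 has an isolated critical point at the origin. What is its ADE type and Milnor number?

Type D_7, Milnor number mu = 7.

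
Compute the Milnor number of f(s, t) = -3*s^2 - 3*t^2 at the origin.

1

The Hessian of f at 0 has rank 2. Corank 0: nondegenerate Morse point, so A_1.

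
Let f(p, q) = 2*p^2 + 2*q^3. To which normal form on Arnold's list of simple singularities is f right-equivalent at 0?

A_2

The Hessian of f at 0 is [[4, 0], [0, 0]] with rank 1, so corank 1. A Groebner basis of the Jacobian ideal J(f) in C{p,q} is {q^2, p}; counting standard monomials gives mu = 2. Corank 1: A-series; mu = 2 gives A_2.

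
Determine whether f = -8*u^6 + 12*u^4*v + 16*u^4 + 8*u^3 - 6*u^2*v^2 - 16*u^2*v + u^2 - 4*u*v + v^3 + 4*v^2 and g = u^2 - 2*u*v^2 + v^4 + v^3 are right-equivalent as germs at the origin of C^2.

Yes.

The Hessian of f at 0 is [[2, -4], [-4, 8]] with rank 1, so corank 1. A Groebner basis of the Jacobian ideal J(f) in C{u,v} is {v^2, u - 2*v}; counting standard monomials gives mu = 2. Corank 1: A-series; mu = 2 gives A_2. The Hessian of g at 0 is [[2, 0], [0, 0]] with rank 1, so corank 1. A Groebner basis of the Jacobian ideal J(g) in C{u,v} is {v^2, u}; counting standard monomials gives mu = 2. Corank 1: A-series; mu = 2 gives A_2. Both have type A_2, hence right-equivalent.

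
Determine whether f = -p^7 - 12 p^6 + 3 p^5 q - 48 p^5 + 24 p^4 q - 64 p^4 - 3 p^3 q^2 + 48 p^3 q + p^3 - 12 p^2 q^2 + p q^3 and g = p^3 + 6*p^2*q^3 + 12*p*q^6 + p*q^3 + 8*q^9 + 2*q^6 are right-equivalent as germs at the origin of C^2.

The Hessian of f at 0 is [[0, 0], [0, 0]] with rank 0, so corank 2. A Groebner basis of the Jacobian ideal J(f) in C{p,q} is {3*p^2/16 + q^4 + q^3/16, p^3, p^2*q - p^2/16 - q^3/48, -p^2/2 + p*q^2 - q^3/6}; counting standard monomials gives mu = 7. Corank 2; j^3 = p^3 is a perfect cube, so E-series; the 4-jet and mu = 7 give E_7. The Hessian of g at 0 is [[0, 0], [0, 0]] with rank 0, so corank 2. A Groebner basis of the Jacobian ideal J(g) in C{p,q} is {p^3, p*q^2, 3*p^2 + q^3}; counting standard monomials gives mu = 7. Corank 2; j^3 = p^3 is a perfect cube, so E-series; the 4-jet and mu = 7 give E_7. Both have type E_7, hence right-equivalent.

Yes.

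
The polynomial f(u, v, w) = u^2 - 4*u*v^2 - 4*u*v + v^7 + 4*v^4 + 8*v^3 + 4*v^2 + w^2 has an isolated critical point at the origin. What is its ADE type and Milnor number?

Type A_{6}, Milnor number mu = 6.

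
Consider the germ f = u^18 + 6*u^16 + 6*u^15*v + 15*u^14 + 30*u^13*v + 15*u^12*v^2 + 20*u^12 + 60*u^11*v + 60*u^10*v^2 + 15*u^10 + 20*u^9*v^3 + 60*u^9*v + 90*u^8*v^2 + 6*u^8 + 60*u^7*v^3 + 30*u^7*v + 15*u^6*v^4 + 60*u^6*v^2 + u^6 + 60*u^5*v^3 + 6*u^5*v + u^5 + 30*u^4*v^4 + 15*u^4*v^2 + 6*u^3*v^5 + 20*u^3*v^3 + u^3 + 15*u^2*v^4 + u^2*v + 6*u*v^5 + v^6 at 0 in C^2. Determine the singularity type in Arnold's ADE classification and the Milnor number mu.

Type D_7, Milnor number mu = 7.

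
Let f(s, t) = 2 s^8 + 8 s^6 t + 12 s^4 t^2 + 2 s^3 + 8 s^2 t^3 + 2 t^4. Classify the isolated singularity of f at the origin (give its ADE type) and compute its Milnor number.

The Hessian of f at 0 has rank 0. Corank 2; j^3 = 2*s^3 is a perfect cube, so E-series; the 4-jet and mu = 6 give E_6.

Type E_{6}, Milnor number mu = 6.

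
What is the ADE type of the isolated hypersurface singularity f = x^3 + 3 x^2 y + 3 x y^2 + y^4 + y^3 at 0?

The Hessian of f at 0 is [[0, 0], [0, 0]] with rank 0, so corank 2. A Groebner basis of the Jacobian ideal J(f) in C{x,y} is {y^3, x^2 + 2*x*y + y^2}; counting standard monomials gives mu = 6. Corank 2; j^3 = (x + y)^3 is a perfect cube, so E-series; the 4-jet and mu = 6 give E_6.

E6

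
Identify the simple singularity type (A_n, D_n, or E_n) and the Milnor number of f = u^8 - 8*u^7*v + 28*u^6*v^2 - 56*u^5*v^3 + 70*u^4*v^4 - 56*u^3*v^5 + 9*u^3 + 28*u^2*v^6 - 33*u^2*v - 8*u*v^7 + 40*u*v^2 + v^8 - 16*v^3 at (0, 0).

Type D_{9}, Milnor number mu = 9.

The Hessian of f at 0 is [[0, 0], [0, 0]] with rank 0, so corank 2. A Groebner basis of the Jacobian ideal J(f) in C{u,v} is {-6561*u*v/8 + v^7 + 2187*v^2/2, u*v^2 - 4*v^3/3, u^2 - 7*u*v/3 + 4*v^2/3}; counting standard monomials gives mu = 9. Corank 2; j^3 = (u - v)*(3*u - 4*v)^2 has shape L^2 M (L != M), so D-series; mu = 9 gives D_9.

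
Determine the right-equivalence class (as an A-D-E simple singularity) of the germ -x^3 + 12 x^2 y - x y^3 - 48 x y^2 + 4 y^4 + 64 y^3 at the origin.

E_7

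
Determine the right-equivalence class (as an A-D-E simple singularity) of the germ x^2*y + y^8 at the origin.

The Hessian of f at 0 is [[0, 0], [0, 0]] with rank 0, so corank 2. A Groebner basis of the Jacobian ideal J(f) in C{x,y} is {x^2/8 + y^7, x^3, x*y}; counting standard monomials gives mu = 9. Corank 2; j^3 = x^2*y has shape L^2 M (L != M), so D-series; mu = 9 gives D_9.

D9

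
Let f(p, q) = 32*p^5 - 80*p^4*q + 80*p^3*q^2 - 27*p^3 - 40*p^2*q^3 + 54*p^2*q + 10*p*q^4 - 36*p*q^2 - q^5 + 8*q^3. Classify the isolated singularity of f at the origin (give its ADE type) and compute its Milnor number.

Type E_{8}, Milnor number mu = 8.

The Hessian of f at 0 has rank 0. Corank 2; j^3 = -(3*p - 2*q)^3 is a perfect cube, so E-series; the 5-jet and mu = 8 give E_8.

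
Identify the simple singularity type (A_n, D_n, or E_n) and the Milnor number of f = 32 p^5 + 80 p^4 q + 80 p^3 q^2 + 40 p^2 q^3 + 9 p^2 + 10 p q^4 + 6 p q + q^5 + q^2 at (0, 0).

The Hessian of f at 0 is [[18, 6], [6, 2]] with rank 1, so corank 1. A Groebner basis of the Jacobian ideal J(f) in C{p,q} is {q^4, p + q/3}; counting standard monomials gives mu = 4. Corank 1: A-series; mu = 4 gives A_4.

Type A4, Milnor number mu = 4.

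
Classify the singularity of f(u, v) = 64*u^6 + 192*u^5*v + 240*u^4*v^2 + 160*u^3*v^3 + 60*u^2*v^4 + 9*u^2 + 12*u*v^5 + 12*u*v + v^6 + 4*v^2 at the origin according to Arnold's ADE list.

A5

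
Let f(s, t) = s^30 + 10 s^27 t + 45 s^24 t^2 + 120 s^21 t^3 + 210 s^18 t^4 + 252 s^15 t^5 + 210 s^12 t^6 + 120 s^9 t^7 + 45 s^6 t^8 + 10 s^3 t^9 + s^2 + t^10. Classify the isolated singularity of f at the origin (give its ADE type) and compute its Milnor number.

Type A_9, Milnor number mu = 9.

The Hessian of f at 0 is [[2, 0], [0, 0]] with rank 1, so corank 1. A Groebner basis of the Jacobian ideal J(f) in C{s,t} is {t^9, s}; counting standard monomials gives mu = 9. Corank 1: A-series; mu = 9 gives A_9.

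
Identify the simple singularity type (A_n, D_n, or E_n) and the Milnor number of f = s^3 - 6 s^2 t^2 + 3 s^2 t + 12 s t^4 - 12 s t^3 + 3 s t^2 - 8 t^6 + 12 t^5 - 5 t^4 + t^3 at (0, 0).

The Hessian of f at 0 is [[0, 0], [0, 0]] with rank 0, so corank 2. A Groebner basis of the Jacobian ideal J(f) in C{s,t} is {s^3 - 3*s^2/4 - 3*s*t/2 - 3*t^2/4, s^2*t + s^2/2 + s*t + t^2/2, -s^2/4 + s*t^2 - s*t/2 - t^2/4, t^3}; counting standard monomials gives mu = 6. Corank 2; j^3 = (s + t)^3 is a perfect cube, so E-series; the 4-jet and mu = 6 give E_6.

Type E6, Milnor number mu = 6.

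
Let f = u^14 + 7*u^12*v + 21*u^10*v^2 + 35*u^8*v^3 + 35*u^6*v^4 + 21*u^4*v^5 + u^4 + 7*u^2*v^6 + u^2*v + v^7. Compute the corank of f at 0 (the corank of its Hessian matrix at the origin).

2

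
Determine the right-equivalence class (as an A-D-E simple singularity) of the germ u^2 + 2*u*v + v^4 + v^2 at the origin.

A_{3}

The Hessian of f at 0 has rank 1. Corank 1: A-series; mu = 3 gives A_3.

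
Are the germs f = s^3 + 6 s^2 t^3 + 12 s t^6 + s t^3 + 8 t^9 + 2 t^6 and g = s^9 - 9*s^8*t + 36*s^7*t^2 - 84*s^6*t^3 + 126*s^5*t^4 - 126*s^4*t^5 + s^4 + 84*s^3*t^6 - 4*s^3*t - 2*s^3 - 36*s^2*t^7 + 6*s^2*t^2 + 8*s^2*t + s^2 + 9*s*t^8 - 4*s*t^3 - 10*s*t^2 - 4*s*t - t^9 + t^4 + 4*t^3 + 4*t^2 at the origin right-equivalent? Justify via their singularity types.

No.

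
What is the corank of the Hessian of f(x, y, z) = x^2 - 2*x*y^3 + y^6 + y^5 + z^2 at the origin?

1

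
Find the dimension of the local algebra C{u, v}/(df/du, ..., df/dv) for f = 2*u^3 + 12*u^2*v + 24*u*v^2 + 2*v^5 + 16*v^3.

8

The Hessian of f at 0 is [[0, 0], [0, 0]] with rank 0, so corank 2. A Groebner basis of the Jacobian ideal J(f) in C{u,v} is {v^4, u^2 + 4*u*v + 4*v^2}; counting standard monomials gives mu = 8. Corank 2; j^3 = 2*(u + 2*v)^3 is a perfect cube, so E-series; the 5-jet and mu = 8 give E_8.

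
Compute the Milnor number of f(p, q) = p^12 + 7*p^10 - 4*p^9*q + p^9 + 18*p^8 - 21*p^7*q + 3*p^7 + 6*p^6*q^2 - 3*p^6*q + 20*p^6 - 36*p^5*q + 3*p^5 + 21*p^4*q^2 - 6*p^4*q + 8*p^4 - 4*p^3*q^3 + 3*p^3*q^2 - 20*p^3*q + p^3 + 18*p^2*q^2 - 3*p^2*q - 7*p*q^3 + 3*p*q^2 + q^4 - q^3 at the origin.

The Hessian of f at 0 has rank 0. Corank 2; j^3 = (p - q)^3 is a perfect cube, so E-series; the 4-jet and mu = 7 give E_7.

7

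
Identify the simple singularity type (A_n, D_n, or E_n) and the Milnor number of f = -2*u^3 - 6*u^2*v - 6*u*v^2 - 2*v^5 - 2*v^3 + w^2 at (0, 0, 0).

Type E_{8}, Milnor number mu = 8.

The Hessian of f at 0 has rank 1. Corank 2; j^3 = -2*(u + v)^3 is a perfect cube, so E-series; the 5-jet and mu = 8 give E_8.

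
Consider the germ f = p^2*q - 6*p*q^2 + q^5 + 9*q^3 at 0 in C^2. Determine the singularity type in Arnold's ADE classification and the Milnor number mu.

Type D6, Milnor number mu = 6.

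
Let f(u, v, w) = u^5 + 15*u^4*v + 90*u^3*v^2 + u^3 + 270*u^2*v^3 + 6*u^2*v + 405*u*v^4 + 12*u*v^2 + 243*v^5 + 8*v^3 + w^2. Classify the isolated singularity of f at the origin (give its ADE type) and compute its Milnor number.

Type E_8, Milnor number mu = 8.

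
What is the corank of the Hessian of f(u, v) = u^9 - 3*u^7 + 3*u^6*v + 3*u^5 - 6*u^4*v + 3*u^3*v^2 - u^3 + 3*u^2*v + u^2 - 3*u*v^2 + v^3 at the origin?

1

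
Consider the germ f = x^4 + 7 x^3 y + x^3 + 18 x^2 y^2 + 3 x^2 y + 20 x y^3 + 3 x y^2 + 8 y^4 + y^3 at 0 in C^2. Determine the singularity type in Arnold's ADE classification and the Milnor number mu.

Type E_7, Milnor number mu = 7.

The Hessian of f at 0 is [[0, 0], [0, 0]] with rank 0, so corank 2. A Groebner basis of the Jacobian ideal J(f) in C{x,y} is {3*x^2 + 6*x*y + y^4 + y^3 + 3*y^2, x^3 + 9*x^2 + 18*x*y + 4*y^3 + 9*y^2, x^2*y - 5*x^2 - 10*x*y - 8*y^3/3 - 5*y^2, 2*x^2 + x*y^2 + 4*x*y + 5*y^3/3 + 2*y^2}; counting standard monomials gives mu = 7. Corank 2; j^3 = (x + y)^3 is a perfect cube, so E-series; the 4-jet and mu = 7 give E_7.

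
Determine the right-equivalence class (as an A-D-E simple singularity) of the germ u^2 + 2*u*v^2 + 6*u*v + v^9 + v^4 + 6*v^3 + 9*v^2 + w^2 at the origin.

A8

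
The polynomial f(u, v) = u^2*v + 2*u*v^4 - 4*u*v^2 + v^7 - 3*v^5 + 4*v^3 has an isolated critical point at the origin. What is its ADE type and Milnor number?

Type D_{6}, Milnor number mu = 6.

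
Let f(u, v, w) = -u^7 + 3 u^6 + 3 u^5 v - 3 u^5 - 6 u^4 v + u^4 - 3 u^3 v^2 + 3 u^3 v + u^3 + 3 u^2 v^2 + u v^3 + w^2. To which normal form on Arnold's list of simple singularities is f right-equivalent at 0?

E_{7}

The Hessian of f at 0 is [[0, 0, 0], [0, 0, 0], [0, 0, 2]] with rank 1, so corank 2. A Groebner basis of the Jacobian ideal J(f) in C{u,v,w} is {3*u^2 + v^4 + v^3, u^3, u^2*v - u^2 - v^3/3, 2*u^2 + u*v^2 + 2*v^3/3, w}; counting standard monomials gives mu = 7. Corank 2; j^3 = u^3 is a perfect cube, so E-series; the 4-jet and mu = 7 give E_7.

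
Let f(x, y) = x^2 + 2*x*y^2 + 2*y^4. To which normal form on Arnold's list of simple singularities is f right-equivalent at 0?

A_3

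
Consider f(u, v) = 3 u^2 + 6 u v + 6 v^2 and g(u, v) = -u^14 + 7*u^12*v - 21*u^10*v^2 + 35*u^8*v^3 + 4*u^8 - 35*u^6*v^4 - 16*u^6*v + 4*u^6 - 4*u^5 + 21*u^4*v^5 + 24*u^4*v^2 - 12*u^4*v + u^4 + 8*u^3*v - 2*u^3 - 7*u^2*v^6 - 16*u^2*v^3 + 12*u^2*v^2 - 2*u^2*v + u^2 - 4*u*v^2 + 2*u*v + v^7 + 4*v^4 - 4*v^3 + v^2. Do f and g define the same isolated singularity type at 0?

No.

The Hessian of f at 0 is [[6, 6], [6, 12]] with rank 2, so corank 0. A Groebner basis of the Jacobian ideal J(f) in C{u,v} is {u, v}; counting standard monomials gives mu = 1. Corank 0: nondegenerate Morse point, so A_1. The Hessian of g at 0 is [[2, 2], [2, 2]] with rank 1, so corank 1. A Groebner basis of the Jacobian ideal J(g) in C{u,v} is {u^3 - 3*u^2/4 - u*v + u/20 - 2*v^2/5 + v/20, u^2*v - 2*u^2/3 - u*v/3 + 2*u/5 - 13*v^2/15 + 2*v/5, 83*u^2/96 + u*v^2 + 11*u*v/12 - 11*u/32 + 13*v^2/12 - 11*v/32, 5*u^2/32 - 3*u*v/4 - 7*u/32 + v^3 - v^2/4 - 7*v/32}; counting standard monomials gives mu = 6. Corank 1: A-series; mu = 6 gives A_6. f is A_1 but g is A_6, hence not right-equivalent.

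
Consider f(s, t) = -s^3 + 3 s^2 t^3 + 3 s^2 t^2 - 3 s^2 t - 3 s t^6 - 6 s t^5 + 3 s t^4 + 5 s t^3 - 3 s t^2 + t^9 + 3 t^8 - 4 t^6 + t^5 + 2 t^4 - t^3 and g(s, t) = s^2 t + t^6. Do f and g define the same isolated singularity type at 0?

The Hessian of f at 0 has rank 0. Corank 2; j^3 = -(s + t)^3 is a perfect cube, so E-series; the 4-jet and mu = 7 give E_7. The Hessian of g at 0 has rank 0. Corank 2; j^3 = s^2*t has shape L^2 M (L != M), so D-series; mu = 7 gives D_7. f is E_7 but g is D_7, hence not right-equivalent.

No.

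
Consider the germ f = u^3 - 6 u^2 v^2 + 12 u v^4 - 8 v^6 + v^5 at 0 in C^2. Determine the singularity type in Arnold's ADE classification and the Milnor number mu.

The Hessian of f at 0 is [[0, 0], [0, 0]] with rank 0, so corank 2. A Groebner basis of the Jacobian ideal J(f) in C{u,v} is {v^4, u^3, -u^2/4 + u*v^2}; counting standard monomials gives mu = 8. Corank 2; j^3 = u^3 is a perfect cube, so E-series; the 5-jet and mu = 8 give E_8.

Type E_{8}, Milnor number mu = 8.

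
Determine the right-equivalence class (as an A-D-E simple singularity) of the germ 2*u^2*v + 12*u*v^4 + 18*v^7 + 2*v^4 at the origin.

D5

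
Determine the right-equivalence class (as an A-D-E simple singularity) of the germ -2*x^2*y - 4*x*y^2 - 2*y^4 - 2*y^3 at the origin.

The Hessian of f at 0 has rank 0. Corank 2; j^3 = -2*y*(x + y)^2 has shape L^2 M (L != M), so D-series; mu = 5 gives D_5.

D_{5}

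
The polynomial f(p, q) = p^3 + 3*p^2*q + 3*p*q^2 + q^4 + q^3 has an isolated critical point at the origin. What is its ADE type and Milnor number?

The Hessian of f at 0 has rank 0. Corank 2; j^3 = (p + q)^3 is a perfect cube, so E-series; the 4-jet and mu = 6 give E_6.

Type E_{6}, Milnor number mu = 6.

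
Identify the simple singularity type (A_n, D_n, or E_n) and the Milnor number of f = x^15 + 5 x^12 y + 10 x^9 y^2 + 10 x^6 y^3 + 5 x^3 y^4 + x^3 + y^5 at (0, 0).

The Hessian of f at 0 is [[0, 0], [0, 0]] with rank 0, so corank 2. A Groebner basis of the Jacobian ideal J(f) in C{x,y} is {y^4, x^2}; counting standard monomials gives mu = 8. Corank 2; j^3 = x^3 is a perfect cube, so E-series; the 5-jet and mu = 8 give E_8.

Type E_{8}, Milnor number mu = 8.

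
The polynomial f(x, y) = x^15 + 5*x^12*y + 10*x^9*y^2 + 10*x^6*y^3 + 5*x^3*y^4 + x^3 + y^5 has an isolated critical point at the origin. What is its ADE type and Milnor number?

The Hessian of f at 0 has rank 0. Corank 2; j^3 = x^3 is a perfect cube, so E-series; the 5-jet and mu = 8 give E_8.

Type E_{8}, Milnor number mu = 8.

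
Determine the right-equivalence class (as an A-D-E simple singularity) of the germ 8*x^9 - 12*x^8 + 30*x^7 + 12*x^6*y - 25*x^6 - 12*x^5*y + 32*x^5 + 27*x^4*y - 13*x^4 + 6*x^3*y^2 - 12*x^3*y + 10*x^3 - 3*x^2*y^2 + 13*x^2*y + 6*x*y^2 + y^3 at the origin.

The Hessian of f at 0 has rank 0. Corank 2; j^3 = (2*x + y)*(5*x^2 + 4*x*y + y^2) splits into three distinct lines over C (the quadratic factor has nonzero discriminant), so D_4.

D4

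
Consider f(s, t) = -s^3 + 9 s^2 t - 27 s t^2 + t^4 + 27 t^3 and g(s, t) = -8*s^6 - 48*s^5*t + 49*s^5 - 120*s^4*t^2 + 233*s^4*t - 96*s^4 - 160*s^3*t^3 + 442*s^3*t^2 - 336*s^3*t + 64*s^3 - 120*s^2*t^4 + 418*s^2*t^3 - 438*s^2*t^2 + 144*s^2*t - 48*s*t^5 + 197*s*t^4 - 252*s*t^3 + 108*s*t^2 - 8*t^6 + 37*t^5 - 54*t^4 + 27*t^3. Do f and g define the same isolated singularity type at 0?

No.

The Hessian of f at 0 has rank 0. Corank 2; j^3 = -(s - 3*t)^3 is a perfect cube, so E-series; the 4-jet and mu = 6 give E_6. The Hessian of g at 0 has rank 0. Corank 2; j^3 = (4*s + 3*t)^3 is a perfect cube, so E-series; the 5-jet and mu = 8 give E_8. f is E_6 but g is E_8, hence not right-equivalent.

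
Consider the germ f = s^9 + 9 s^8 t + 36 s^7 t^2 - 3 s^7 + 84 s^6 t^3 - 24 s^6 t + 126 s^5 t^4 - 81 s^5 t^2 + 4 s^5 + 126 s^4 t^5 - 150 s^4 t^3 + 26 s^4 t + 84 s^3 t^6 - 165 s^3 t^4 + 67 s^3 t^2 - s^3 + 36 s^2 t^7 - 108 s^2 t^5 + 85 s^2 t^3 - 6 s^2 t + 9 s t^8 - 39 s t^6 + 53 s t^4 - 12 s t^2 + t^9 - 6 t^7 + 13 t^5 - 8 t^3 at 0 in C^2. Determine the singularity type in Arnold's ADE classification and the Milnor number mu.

The Hessian of f at 0 has rank 0. Corank 2; j^3 = -(s + 2*t)^3 is a perfect cube, so E-series; the 5-jet and mu = 8 give E_8.

Type E_8, Milnor number mu = 8.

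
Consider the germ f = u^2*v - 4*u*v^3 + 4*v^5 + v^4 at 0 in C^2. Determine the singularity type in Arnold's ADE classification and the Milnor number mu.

Type D5, Milnor number mu = 5.

The Hessian of f at 0 has rank 0. Corank 2; j^3 = u^2*v has shape L^2 M (L != M), so D-series; mu = 5 gives D_5.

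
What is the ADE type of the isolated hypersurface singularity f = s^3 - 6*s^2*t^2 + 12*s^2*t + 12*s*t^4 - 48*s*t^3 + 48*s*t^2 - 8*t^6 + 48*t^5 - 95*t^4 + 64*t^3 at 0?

The Hessian of f at 0 has rank 0. Corank 2; j^3 = (s + 4*t)^3 is a perfect cube, so E-series; the 4-jet and mu = 6 give E_6.

E_{6}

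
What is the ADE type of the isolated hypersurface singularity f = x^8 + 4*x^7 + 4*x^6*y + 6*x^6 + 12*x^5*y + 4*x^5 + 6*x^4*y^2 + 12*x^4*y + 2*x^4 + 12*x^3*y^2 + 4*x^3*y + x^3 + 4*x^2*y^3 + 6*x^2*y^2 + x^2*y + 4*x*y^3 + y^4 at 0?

D_{5}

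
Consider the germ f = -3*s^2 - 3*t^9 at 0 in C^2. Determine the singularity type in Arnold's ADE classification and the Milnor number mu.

The Hessian of f at 0 is [[-6, 0], [0, 0]] with rank 1, so corank 1. A Groebner basis of the Jacobian ideal J(f) in C{s,t} is {t^8, s}; counting standard monomials gives mu = 8. Corank 1: A-series; mu = 8 gives A_8.

Type A_8, Milnor number mu = 8.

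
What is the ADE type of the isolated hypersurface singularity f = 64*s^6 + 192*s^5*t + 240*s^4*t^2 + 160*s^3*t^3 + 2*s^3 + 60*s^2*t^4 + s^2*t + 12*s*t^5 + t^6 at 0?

D_{7}

The Hessian of f at 0 has rank 0. Corank 2; j^3 = s^2*(2*s + t) has shape L^2 M (L != M), so D-series; mu = 7 gives D_7.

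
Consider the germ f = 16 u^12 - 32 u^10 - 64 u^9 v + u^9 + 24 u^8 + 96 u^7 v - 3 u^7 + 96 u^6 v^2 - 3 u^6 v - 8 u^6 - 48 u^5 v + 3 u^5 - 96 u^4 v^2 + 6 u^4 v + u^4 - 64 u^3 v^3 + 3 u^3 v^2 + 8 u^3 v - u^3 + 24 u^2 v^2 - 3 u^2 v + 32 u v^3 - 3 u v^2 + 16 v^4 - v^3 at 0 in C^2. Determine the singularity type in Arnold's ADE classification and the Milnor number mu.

Type E_6, Milnor number mu = 6.

The Hessian of f at 0 has rank 0. Corank 2; j^3 = -(u + v)^3 is a perfect cube, so E-series; the 4-jet and mu = 6 give E_6.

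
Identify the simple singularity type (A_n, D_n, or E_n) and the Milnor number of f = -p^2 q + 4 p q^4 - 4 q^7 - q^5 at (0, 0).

Type D_6, Milnor number mu = 6.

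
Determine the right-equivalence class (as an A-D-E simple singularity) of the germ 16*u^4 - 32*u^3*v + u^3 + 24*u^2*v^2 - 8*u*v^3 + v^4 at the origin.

E6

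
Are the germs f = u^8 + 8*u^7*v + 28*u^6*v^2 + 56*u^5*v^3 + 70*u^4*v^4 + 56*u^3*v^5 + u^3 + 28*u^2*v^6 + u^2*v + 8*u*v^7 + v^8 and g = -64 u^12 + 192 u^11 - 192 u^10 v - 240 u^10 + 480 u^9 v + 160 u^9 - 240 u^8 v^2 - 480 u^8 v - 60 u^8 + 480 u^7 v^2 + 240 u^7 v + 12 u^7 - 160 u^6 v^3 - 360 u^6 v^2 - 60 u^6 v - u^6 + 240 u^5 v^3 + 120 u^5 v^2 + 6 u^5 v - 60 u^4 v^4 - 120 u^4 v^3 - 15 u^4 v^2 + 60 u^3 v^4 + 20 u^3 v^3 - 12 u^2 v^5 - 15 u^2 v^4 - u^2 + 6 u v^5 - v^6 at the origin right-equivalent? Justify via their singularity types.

No.

The Hessian of f at 0 has rank 0. Corank 2; j^3 = u^2*(u + v) has shape L^2 M (L != M), so D-series; mu = 9 gives D_9. The Hessian of g at 0 has rank 1. Corank 1: A-series; mu = 5 gives A_5. f is D_9 but g is A_5, hence not right-equivalent.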